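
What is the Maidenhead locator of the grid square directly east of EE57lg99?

EE57mg09

Longitude extended square 9; +1 → 10, wraps to 0, carry into subsquare.
Longitude subsquare l = 11; +1 → 12 = m.
The latitude characters are unchanged.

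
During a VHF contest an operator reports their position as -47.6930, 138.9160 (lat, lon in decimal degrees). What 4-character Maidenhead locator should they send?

PE92

Add 180° to longitude and 90° to latitude: 318.92, 42.31.
Field: 318.92/20 → 15 → P, 42.31/10 → 4 → E; chars PE.
Square: 18.92/2 → 9, 2.31/1 → 2; chars 92.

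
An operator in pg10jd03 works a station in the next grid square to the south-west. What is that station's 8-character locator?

PG10id92

Longitude extended square 0; −1 → -1, wraps to 9, carry into subsquare.
Longitude subsquare j = 9; −1 → 8 = i.
Latitude extended square 3; −1 → 2.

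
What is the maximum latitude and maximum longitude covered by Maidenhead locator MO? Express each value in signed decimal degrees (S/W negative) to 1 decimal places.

60.0, 80.0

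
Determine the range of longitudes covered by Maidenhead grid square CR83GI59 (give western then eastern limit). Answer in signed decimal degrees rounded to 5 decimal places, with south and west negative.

Field C=2, R=17: +2·20° lon, +17·10° lat → SW at lon -140°, lat 80°.
Square 8, 3: +8·2° lon, +3·1° lat → SW at lon -124°, lat 83°.
Subsquare g=6, i=8: +6·0.0833333° lon, +8·0.0416667° lat → SW at lon -123.5°, lat 83.3333°.
Extended square 5, 9: +5·0.00833333° lon, +9·0.00416667° lat → SW at lon -123.458°, lat 83.3708°.
Cell spans 0.00833333° lon × 0.00416667° lat.
west -123.45833, east -123.45000.

-123.45833, -123.45000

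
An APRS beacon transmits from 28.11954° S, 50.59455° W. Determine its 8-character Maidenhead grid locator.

GG41qv81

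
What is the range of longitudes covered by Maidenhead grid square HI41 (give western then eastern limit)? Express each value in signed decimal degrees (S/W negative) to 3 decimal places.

Field H=7, I=8: +7·20° lon, +8·10° lat → SW at lon -40°, lat -10°.
Square 4, 1: +4·2° lon, +1·1° lat → SW at lon -32°, lat -9°.
Cell spans 2° lon × 1° lat.
west -32.000, east -30.000.

-32.000, -30.000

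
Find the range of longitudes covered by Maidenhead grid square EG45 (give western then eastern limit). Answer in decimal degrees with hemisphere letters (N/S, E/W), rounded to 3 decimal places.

92.000° W, 90.000° W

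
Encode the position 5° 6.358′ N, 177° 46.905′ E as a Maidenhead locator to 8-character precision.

RJ85vc35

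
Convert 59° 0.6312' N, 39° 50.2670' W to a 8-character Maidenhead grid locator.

HO09ba92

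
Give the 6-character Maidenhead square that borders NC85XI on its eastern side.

Longitude subsquare x = 23; +1 → 24, wraps to 0 = a, carry into square.
Longitude square 8; +1 → 9.
The latitude characters are unchanged.

NC95ai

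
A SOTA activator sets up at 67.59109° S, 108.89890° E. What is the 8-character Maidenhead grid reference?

OC42kj78

Offset from 180°W / 90°S: lon 288.89890°, lat 22.40891°.
Field: 288.89890/20 → 14 → O, 22.40891/10 → 2 → C; chars OC.
Square: 8.89890/2 → 4, 2.40891/1 → 2; chars 42.
Subsquare: 0.89890/0.0833333 → 10 → k, 0.40891/0.0416667 → 9 → j; chars kj.
Extended square: 0.06557/0.00833333 → 7, 0.03391/0.00416667 → 8; chars 78.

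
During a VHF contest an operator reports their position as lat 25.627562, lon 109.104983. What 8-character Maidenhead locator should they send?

OL45np20

Offset from 180°W / 90°S: lon 289.10498°, lat 115.62756°.
Field: lon ⌊289.10498/20⌋ = 14 → O; lat ⌊115.62756/10⌋ = 11 → L.
Square: lon ⌊9.10498/2⌋ = 4; lat ⌊5.62756/1⌋ = 5.
Subsquare: lon ⌊1.10498/0.0833333⌋ = 13 → n; lat ⌊0.62756/0.0416667⌋ = 15 → p.
Extended square: lon ⌊0.02165/0.00833333⌋ = 2; lat ⌊0.00256/0.00416667⌋ = 0.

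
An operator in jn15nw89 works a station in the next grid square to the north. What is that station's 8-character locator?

Latitude extended square 9; +1 → 10, wraps to 0, carry into subsquare.
Latitude subsquare w = 22; +1 → 23 = x.
The longitude characters are unchanged.

JN15nx80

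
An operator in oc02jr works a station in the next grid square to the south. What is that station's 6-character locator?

Latitude subsquare r = 17; −1 → 16 = q.
The longitude characters are unchanged.

OC02jq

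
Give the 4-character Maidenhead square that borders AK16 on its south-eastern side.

AK25

Longitude square 1; +1 → 2.
Latitude square 6; −1 → 5.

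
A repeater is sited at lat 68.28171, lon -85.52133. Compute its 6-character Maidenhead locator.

EP78fg

Offset from 180°W / 90°S: lon 94.4787°, lat 158.2817°.
Field (20°×10°, letters A–R): 94.4787/20 → 4 → E, 158.2817/10 → 15 → P; chars EP.
Square (2°×1°, digits 0–9): 14.4787/2 → 7, 8.2817/1 → 8; chars 78.
Subsquare (5′×2.5′, letters a–x): 0.4787/0.0833333 → 5 → f, 0.2817/0.0416667 → 6 → g; chars fg.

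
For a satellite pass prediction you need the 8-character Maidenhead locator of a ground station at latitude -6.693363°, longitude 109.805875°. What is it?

Shift to the Maidenhead origin (180°W, 90°S): lon 289.80588, lat 83.30664.
Field: 289.80588/20 → 14 → O, 83.30664/10 → 8 → I; chars OI.
Square: 9.80588/2 → 4, 3.30664/1 → 3; chars 43.
Subsquare: 1.80588/0.0833333 → 21 → v, 0.30664/0.0416667 → 7 → h; chars vh.
Extended square: 0.05588/0.00833333 → 6, 0.01497/0.00416667 → 3; chars 63.

OI43vh63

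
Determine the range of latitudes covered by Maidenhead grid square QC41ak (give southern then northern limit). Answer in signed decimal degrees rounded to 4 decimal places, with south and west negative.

-68.5833, -68.5417

Field Q=16, C=2: +16·20° lon, +2·10° lat → SW at lon 140°, lat -70°.
Square 4, 1: +4·2° lon, +1·1° lat → SW at lon 148°, lat -69°.
Subsquare a=0, k=10: +0·0.0833333° lon, +10·0.0416667° lat → SW at lon 148°, lat -68.5833°.
Cell spans 0.0833333° lon × 0.0416667° lat.
south -68.5833, north -68.5417.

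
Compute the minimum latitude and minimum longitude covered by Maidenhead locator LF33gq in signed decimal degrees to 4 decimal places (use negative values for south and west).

-36.3333, 46.5000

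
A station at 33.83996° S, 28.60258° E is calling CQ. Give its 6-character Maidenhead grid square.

KF46hd

Shift to the Maidenhead origin (180°W, 90°S): lon 208.6026, lat 56.1600.
Field: 208.6026/20 → 10 → K, 56.1600/10 → 5 → F; chars KF.
Square: 8.6026/2 → 4, 6.1600/1 → 6; chars 46.
Subsquare: 0.6026/0.0833333 → 7 → h, 0.1600/0.0416667 → 3 → d; chars hd.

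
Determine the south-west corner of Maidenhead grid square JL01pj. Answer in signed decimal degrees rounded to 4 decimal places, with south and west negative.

Field J=9, L=11: +9·20° lon, +11·10° lat → SW at lon 0°, lat 20°.
Square 0, 1: +0·2° lon, +1·1° lat → SW at lon 0°, lat 21°.
Subsquare p=15, j=9: +15·0.0833333° lon, +9·0.0416667° lat → SW at lon 1.25°, lat 21.375°.
latitude 21.3750, longitude 1.2500.

21.3750, 1.2500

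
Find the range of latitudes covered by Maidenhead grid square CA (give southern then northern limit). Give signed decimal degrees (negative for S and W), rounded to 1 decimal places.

Field C=2, A=0: +2·20° lon, +0·10° lat → SW at lon -140°, lat -90°.
Cell spans 20° lon × 10° lat.
south -90.0, north -80.0.

-90.0, -80.0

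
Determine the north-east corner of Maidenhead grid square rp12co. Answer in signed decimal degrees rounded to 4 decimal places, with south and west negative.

62.6250, 162.2500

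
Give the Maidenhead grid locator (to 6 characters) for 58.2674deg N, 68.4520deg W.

Add 180° to longitude and 90° to latitude: 111.5480, 148.2674.
Field: lon ⌊111.5480/20⌋ = 5 → F; lat ⌊148.2674/10⌋ = 14 → O.
Square: lon ⌊11.5480/2⌋ = 5; lat ⌊8.2674/1⌋ = 8.
Subsquare: lon ⌊1.5480/0.0833333⌋ = 18 → s; lat ⌊0.2674/0.0416667⌋ = 6 → g.

FO58sg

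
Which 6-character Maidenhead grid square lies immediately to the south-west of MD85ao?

Longitude subsquare a = 0; −1 → -1, wraps to 23 = x, carry into square.
Longitude square 8; −1 → 7.
Latitude subsquare o = 14; −1 → 13 = n.

MD75xn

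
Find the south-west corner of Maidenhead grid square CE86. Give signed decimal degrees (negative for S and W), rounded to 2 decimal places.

Field C=2, E=4: +2·20° lon, +4·10° lat → SW at lon -140°, lat -50°.
Square 8, 6: +8·2° lon, +6·1° lat → SW at lon -124°, lat -44°.
latitude -44.00, longitude -124.00.

-44.00, -124.00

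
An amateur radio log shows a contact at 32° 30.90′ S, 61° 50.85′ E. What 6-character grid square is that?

Offset from 180°W / 90°S: lon 241.8475°, lat 57.4850°.
Field: 241.8475/20 → 12 → M, 57.4850/10 → 5 → F; chars MF.
Square: 1.8475/2 → 0, 7.4850/1 → 7; chars 07.
Subsquare: 1.8475/0.0833333 → 22 → w, 0.4850/0.0416667 → 11 → l; chars wl.

MF07wl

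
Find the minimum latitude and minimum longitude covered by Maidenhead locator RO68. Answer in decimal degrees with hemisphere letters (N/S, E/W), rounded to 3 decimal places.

58.000° N, 172.000° E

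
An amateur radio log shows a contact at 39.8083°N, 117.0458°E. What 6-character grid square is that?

Add 180° to longitude and 90° to latitude: 297.0458, 129.8083.
Field: lon ⌊297.0458/20⌋ = 14 → O; lat ⌊129.8083/10⌋ = 12 → M.
Square: lon ⌊17.0458/2⌋ = 8; lat ⌊9.8083/1⌋ = 9.
Subsquare: lon ⌊1.0458/0.0833333⌋ = 12 → m; lat ⌊0.8083/0.0416667⌋ = 19 → t.

OM89mt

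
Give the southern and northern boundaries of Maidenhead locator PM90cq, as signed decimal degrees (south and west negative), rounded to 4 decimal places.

Field P=15, M=12: +15·20° lon, +12·10° lat → SW at lon 120°, lat 30°.
Square 9, 0: +9·2° lon, +0·1° lat → SW at lon 138°, lat 30°.
Subsquare c=2, q=16: +2·0.0833333° lon, +16·0.0416667° lat → SW at lon 138.167°, lat 30.6667°.
Cell spans 0.0833333° lon × 0.0416667° lat.
south 30.6667, north 30.7083.

30.6667, 30.7083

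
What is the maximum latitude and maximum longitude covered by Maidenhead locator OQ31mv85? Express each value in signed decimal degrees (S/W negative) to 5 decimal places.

Field O=14, Q=16: +14·20° lon, +16·10° lat → SW at lon 100°, lat 70°.
Square 3, 1: +3·2° lon, +1·1° lat → SW at lon 106°, lat 71°.
Subsquare m=12, v=21: +12·0.0833333° lon, +21·0.0416667° lat → SW at lon 107°, lat 71.875°.
Extended square 8, 5: +8·0.00833333° lon, +5·0.00416667° lat → SW at lon 107.067°, lat 71.8958°.
Cell spans 0.00833333° lon × 0.00416667° lat. NE corner is SW corner plus one full cell.
latitude 71.90000, longitude 107.07500.

71.90000, 107.07500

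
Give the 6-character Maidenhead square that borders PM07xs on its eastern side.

PM17as

Longitude subsquare x = 23; +1 → 24, wraps to 0 = a, carry into square.
Longitude square 0; +1 → 1.
The latitude characters are unchanged.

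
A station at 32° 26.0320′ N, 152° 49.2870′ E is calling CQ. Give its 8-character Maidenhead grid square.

Shift to the Maidenhead origin (180°W, 90°S): lon 332.82145, lat 122.43387.
Field: lon ⌊332.82145/20⌋ = 16 → Q; lat ⌊122.43387/10⌋ = 12 → M.
Square: lon ⌊12.82145/2⌋ = 6; lat ⌊2.43387/1⌋ = 2.
Subsquare: lon ⌊0.82145/0.0833333⌋ = 9 → j; lat ⌊0.43387/0.0416667⌋ = 10 → k.
Extended square: lon ⌊0.07145/0.00833333⌋ = 8; lat ⌊0.01720/0.00416667⌋ = 4.

QM62jk84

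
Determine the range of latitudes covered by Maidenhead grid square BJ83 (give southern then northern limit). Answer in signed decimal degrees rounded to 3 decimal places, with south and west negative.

3.000, 4.000

Field B=1, J=9: +1·20° lon, +9·10° lat → SW at lon -160°, lat 0°.
Square 8, 3: +8·2° lon, +3·1° lat → SW at lon -144°, lat 3°.
Cell spans 2° lon × 1° lat.
south 3.000, north 4.000.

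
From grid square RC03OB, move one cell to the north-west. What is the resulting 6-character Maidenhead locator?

Longitude subsquare o = 14; −1 → 13 = n.
Latitude subsquare b = 1; +1 → 2 = c.

RC03nc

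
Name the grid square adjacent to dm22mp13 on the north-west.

DM22mp04

Longitude extended square 1; −1 → 0.
Latitude extended square 3; +1 → 4.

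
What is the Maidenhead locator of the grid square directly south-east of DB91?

EB00

Longitude square 9; +1 → 10, wraps to 0, carry into field.
Longitude field D = 3; +1 → 4 = E.
Latitude square 1; −1 → 0.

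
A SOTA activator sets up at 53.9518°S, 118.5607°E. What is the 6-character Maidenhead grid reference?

Offset from 180°W / 90°S: lon 298.5607°, lat 36.0482°.
Field (20°×10°, letters A–R): 298.5607/20 → 14 → O, 36.0482/10 → 3 → D; chars OD.
Square (2°×1°, digits 0–9): 18.5607/2 → 9, 6.0482/1 → 6; chars 96.
Subsquare (5′×2.5′, letters a–x): 0.5607/0.0833333 → 6 → g, 0.0482/0.0416667 → 1 → b; chars gb.

OD96gb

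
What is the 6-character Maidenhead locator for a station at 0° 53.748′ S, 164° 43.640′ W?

AI79pc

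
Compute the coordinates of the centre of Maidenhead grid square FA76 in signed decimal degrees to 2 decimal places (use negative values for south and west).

Field F=5, A=0: +5·20° lon, +0·10° lat → SW at lon -80°, lat -90°.
Square 7, 6: +7·2° lon, +6·1° lat → SW at lon -66°, lat -84°.
Cell spans 2° lon × 1° lat. Centre is SW corner plus half of each.
latitude -83.50, longitude -65.00.

-83.50, -65.00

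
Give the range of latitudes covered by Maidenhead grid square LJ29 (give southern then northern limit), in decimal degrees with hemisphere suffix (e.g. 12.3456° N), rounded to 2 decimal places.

Field L=11, J=9: +11·20° lon, +9·10° lat → SW at lon 40°, lat 0°.
Square 2, 9: +2·2° lon, +9·1° lat → SW at lon 44°, lat 9°.
Cell spans 2° lon × 1° lat.
south 9.00° N, north 10.00° N.

9.00° N, 10.00° N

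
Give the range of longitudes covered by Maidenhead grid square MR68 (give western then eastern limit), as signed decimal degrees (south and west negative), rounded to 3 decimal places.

72.000, 74.000

Field M=12, R=17: +12·20° lon, +17·10° lat → SW at lon 60°, lat 80°.
Square 6, 8: +6·2° lon, +8·1° lat → SW at lon 72°, lat 88°.
Cell spans 2° lon × 1° lat.
west 72.000, east 74.000.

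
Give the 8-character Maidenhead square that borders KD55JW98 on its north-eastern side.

KD55kw09

Longitude extended square 9; +1 → 10, wraps to 0, carry into subsquare.
Longitude subsquare j = 9; +1 → 10 = k.
Latitude extended square 8; +1 → 9.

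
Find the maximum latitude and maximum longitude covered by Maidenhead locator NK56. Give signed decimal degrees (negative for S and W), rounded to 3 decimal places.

17.000, 92.000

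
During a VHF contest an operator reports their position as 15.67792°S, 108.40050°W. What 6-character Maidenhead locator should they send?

Shift to the Maidenhead origin (180°W, 90°S): lon 71.5995, lat 74.3221.
Field (20°×10°, letters A–R): lon ⌊71.5995/20⌋ = 3 → D; lat ⌊74.3221/10⌋ = 7 → H.
Square (2°×1°, digits 0–9): lon ⌊11.5995/2⌋ = 5; lat ⌊4.3221/1⌋ = 4.
Subsquare (5′×2.5′, letters a–x): lon ⌊1.5995/0.0833333⌋ = 19 → t; lat ⌊0.3221/0.0416667⌋ = 7 → h.

DH54th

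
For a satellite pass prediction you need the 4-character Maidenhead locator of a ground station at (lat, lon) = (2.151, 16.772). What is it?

JJ82

Add 180° to longitude and 90° to latitude: 196.77, 92.15.
Field: 196.77/20 → 9 → J, 92.15/10 → 9 → J; chars JJ.
Square: 16.77/2 → 8, 2.15/1 → 2; chars 82.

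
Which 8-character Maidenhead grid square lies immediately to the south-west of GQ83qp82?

Longitude extended square 8; −1 → 7.
Latitude extended square 2; −1 → 1.

GQ83qp71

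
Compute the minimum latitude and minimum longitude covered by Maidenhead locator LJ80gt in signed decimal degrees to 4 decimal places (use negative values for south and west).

Field L=11, J=9: +11·20° lon, +9·10° lat → SW at lon 40°, lat 0°.
Square 8, 0: +8·2° lon, +0·1° lat → SW at lon 56°, lat 0°.
Subsquare g=6, t=19: +6·0.0833333° lon, +19·0.0416667° lat → SW at lon 56.5°, lat 0.791667°.
latitude 0.7917, longitude 56.5000.

0.7917, 56.5000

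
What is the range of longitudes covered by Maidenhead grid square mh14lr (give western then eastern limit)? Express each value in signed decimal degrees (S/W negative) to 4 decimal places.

Field M=12, H=7: +12·20° lon, +7·10° lat → SW at lon 60°, lat -20°.
Square 1, 4: +1·2° lon, +4·1° lat → SW at lon 62°, lat -16°.
Subsquare l=11, r=17: +11·0.0833333° lon, +17·0.0416667° lat → SW at lon 62.9167°, lat -15.2917°.
Cell spans 0.0833333° lon × 0.0416667° lat.
west 62.9167, east 63.0000.

62.9167, 63.0000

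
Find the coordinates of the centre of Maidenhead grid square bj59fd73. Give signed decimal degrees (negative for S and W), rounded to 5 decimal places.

9.13958, -149.52083

Field B=1, J=9: +1·20° lon, +9·10° lat → SW at lon -160°, lat 0°.
Square 5, 9: +5·2° lon, +9·1° lat → SW at lon -150°, lat 9°.
Subsquare f=5, d=3: +5·0.0833333° lon, +3·0.0416667° lat → SW at lon -149.583°, lat 9.125°.
Extended square 7, 3: +7·0.00833333° lon, +3·0.00416667° lat → SW at lon -149.525°, lat 9.1375°.
Cell spans 0.00833333° lon × 0.00416667° lat. Centre is SW corner plus half of each.
latitude 9.13958, longitude -149.52083.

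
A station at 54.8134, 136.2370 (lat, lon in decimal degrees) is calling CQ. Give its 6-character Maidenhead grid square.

Add 180° to longitude and 90° to latitude: 316.2370, 144.8134.
Field: lon ⌊316.2370/20⌋ = 15 → P; lat ⌊144.8134/10⌋ = 14 → O.
Square: lon ⌊16.2370/2⌋ = 8; lat ⌊4.8134/1⌋ = 4.
Subsquare: lon ⌊0.2370/0.0833333⌋ = 2 → c; lat ⌊0.8134/0.0416667⌋ = 19 → t.

PO84ct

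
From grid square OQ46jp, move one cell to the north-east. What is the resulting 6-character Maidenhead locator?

OQ46kq

Longitude subsquare j = 9; +1 → 10 = k.
Latitude subsquare p = 15; +1 → 16 = q.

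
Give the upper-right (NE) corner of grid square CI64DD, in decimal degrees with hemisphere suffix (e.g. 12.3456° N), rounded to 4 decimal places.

Field C=2, I=8: +2·20° lon, +8·10° lat → SW at lon -140°, lat -10°.
Square 6, 4: +6·2° lon, +4·1° lat → SW at lon -128°, lat -6°.
Subsquare d=3, d=3: +3·0.0833333° lon, +3·0.0416667° lat → SW at lon -127.75°, lat -5.875°.
Cell spans 0.0833333° lon × 0.0416667° lat. NE corner is SW corner plus one full cell.
latitude 5.8333° S, longitude 127.6667° W.

5.8333° S, 127.6667° W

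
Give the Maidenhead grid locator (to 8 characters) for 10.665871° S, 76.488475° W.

FH19si10

Add 180° to longitude and 90° to latitude: 103.51153, 79.33413.
Field (20°×10°, letters A–R): lon ⌊103.51153/20⌋ = 5 → F; lat ⌊79.33413/10⌋ = 7 → H.
Square (2°×1°, digits 0–9): lon ⌊3.51153/2⌋ = 1; lat ⌊9.33413/1⌋ = 9.
Subsquare (5′×2.5′, letters a–x): lon ⌊1.51153/0.0833333⌋ = 18 → s; lat ⌊0.33413/0.0416667⌋ = 8 → i.
Extended square (30″×15″, digits 0–9): lon ⌊0.01153/0.00833333⌋ = 1; lat ⌊0.00080/0.00416667⌋ = 0.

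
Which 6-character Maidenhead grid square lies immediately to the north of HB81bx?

Latitude subsquare x = 23; +1 → 24, wraps to 0 = a, carry into square.
Latitude square 1; +1 → 2.
The longitude characters are unchanged.

HB82ba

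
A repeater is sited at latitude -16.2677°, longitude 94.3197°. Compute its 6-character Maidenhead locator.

NH73dr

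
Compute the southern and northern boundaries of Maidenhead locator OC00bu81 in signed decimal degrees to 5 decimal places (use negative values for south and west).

Field O=14, C=2: +14·20° lon, +2·10° lat → SW at lon 100°, lat -70°.
Square 0, 0: +0·2° lon, +0·1° lat → SW at lon 100°, lat -70°.
Subsquare b=1, u=20: +1·0.0833333° lon, +20·0.0416667° lat → SW at lon 100.083°, lat -69.1667°.
Extended square 8, 1: +8·0.00833333° lon, +1·0.00416667° lat → SW at lon 100.15°, lat -69.1625°.
Cell spans 0.00833333° lon × 0.00416667° lat.
south -69.16250, north -69.15833.

-69.16250, -69.15833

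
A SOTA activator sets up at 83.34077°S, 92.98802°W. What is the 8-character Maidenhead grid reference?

Offset from 180°W / 90°S: lon 87.01198°, lat 6.65923°.
Field: 87.01198/20 → 4 → E, 6.65923/10 → 0 → A; chars EA.
Square: 7.01198/2 → 3, 6.65923/1 → 6; chars 36.
Subsquare: 1.01198/0.0833333 → 12 → m, 0.65923/0.0416667 → 15 → p; chars mp.
Extended square: 0.01198/0.00833333 → 1, 0.03423/0.00416667 → 8; chars 18.

EA36mp18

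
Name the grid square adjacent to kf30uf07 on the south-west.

Longitude extended square 0; −1 → -1, wraps to 9, carry into subsquare.
Longitude subsquare u = 20; −1 → 19 = t.
Latitude extended square 7; −1 → 6.

KF30tf96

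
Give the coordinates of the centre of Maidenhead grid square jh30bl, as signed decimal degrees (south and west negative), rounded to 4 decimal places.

Field J=9, H=7: +9·20° lon, +7·10° lat → SW at lon 0°, lat -20°.
Square 3, 0: +3·2° lon, +0·1° lat → SW at lon 6°, lat -20°.
Subsquare b=1, l=11: +1·0.0833333° lon, +11·0.0416667° lat → SW at lon 6.08333°, lat -19.5417°.
Cell spans 0.0833333° lon × 0.0416667° lat. Centre is SW corner plus half of each.
latitude -19.5208, longitude 6.1250.

-19.5208, 6.1250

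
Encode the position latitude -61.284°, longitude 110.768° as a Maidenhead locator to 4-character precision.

OC58

Offset from 180°W / 90°S: lon 290.77°, lat 28.72°.
Field: 290.77/20 → 14 → O, 28.72/10 → 2 → C; chars OC.
Square: 10.77/2 → 5, 8.72/1 → 8; chars 58.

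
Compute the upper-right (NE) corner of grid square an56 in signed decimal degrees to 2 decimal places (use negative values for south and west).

Field A=0, N=13: +0·20° lon, +13·10° lat → SW at lon -180°, lat 40°.
Square 5, 6: +5·2° lon, +6·1° lat → SW at lon -170°, lat 46°.
Cell spans 2° lon × 1° lat. NE corner is SW corner plus one full cell.
latitude 47.00, longitude -168.00.

47.00, -168.00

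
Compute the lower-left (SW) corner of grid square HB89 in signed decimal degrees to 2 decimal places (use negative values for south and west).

Field H=7, B=1: +7·20° lon, +1·10° lat → SW at lon -40°, lat -80°.
Square 8, 9: +8·2° lon, +9·1° lat → SW at lon -24°, lat -71°.
latitude -71.00, longitude -24.00.

-71.00, -24.00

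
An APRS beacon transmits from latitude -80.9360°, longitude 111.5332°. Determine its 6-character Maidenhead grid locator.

OA59sb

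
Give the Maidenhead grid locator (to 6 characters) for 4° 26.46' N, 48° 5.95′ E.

LJ44bk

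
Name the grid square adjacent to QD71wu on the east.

QD71xu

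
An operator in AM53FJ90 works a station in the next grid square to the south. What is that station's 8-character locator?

Latitude extended square 0; −1 → -1, wraps to 9, carry into subsquare.
Latitude subsquare j = 9; −1 → 8 = i.
The longitude characters are unchanged.

AM53fi99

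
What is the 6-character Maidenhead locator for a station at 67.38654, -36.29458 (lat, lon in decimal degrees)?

HP17uj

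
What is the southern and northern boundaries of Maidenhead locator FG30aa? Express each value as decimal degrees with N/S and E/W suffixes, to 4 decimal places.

30.0000° S, 29.9583° S

Field F=5, G=6: +5·20° lon, +6·10° lat → SW at lon -80°, lat -30°.
Square 3, 0: +3·2° lon, +0·1° lat → SW at lon -74°, lat -30°.
Subsquare a=0, a=0: +0·0.0833333° lon, +0·0.0416667° lat → SW at lon -74°, lat -30°.
Cell spans 0.0833333° lon × 0.0416667° lat.
south 30.0000° S, north 29.9583° S.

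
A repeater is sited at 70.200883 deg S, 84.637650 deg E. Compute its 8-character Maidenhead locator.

Offset from 180°W / 90°S: lon 264.63765°, lat 19.79912°.
Field: lon ⌊264.63765/20⌋ = 13 → N; lat ⌊19.79912/10⌋ = 1 → B.
Square: lon ⌊4.63765/2⌋ = 2; lat ⌊9.79912/1⌋ = 9.
Subsquare: lon ⌊0.63765/0.0833333⌋ = 7 → h; lat ⌊0.79912/0.0416667⌋ = 19 → t.
Extended square: lon ⌊0.05432/0.00833333⌋ = 6; lat ⌊0.00745/0.00416667⌋ = 1.

NB29ht61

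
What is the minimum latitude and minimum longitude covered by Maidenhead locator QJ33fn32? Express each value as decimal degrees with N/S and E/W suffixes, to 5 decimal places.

3.55000° N, 146.44167° E

Field Q=16, J=9: +16·20° lon, +9·10° lat → SW at lon 140°, lat 0°.
Square 3, 3: +3·2° lon, +3·1° lat → SW at lon 146°, lat 3°.
Subsquare f=5, n=13: +5·0.0833333° lon, +13·0.0416667° lat → SW at lon 146.417°, lat 3.54167°.
Extended square 3, 2: +3·0.00833333° lon, +2·0.00416667° lat → SW at lon 146.442°, lat 3.55°.
latitude 3.55000° N, longitude 146.44167° E.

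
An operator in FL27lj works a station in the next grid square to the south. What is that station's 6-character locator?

FL27li

Latitude subsquare j = 9; −1 → 8 = i.
The longitude characters are unchanged.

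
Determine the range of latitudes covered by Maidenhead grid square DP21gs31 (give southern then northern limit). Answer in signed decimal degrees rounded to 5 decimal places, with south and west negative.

Field D=3, P=15: +3·20° lon, +15·10° lat → SW at lon -120°, lat 60°.
Square 2, 1: +2·2° lon, +1·1° lat → SW at lon -116°, lat 61°.
Subsquare g=6, s=18: +6·0.0833333° lon, +18·0.0416667° lat → SW at lon -115.5°, lat 61.75°.
Extended square 3, 1: +3·0.00833333° lon, +1·0.00416667° lat → SW at lon -115.475°, lat 61.7542°.
Cell spans 0.00833333° lon × 0.00416667° lat.
south 61.75417, north 61.75833.

61.75417, 61.75833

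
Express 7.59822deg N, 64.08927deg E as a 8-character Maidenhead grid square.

Add 180° to longitude and 90° to latitude: 244.08927, 97.59822.
Field: 244.08927/20 → 12 → M, 97.59822/10 → 9 → J; chars MJ.
Square: 4.08927/2 → 2, 7.59822/1 → 7; chars 27.
Subsquare: 0.08927/0.0833333 → 1 → b, 0.59822/0.0416667 → 14 → o; chars bo.
Extended square: 0.00594/0.00833333 → 0, 0.01489/0.00416667 → 3; chars 03.

MJ27bo03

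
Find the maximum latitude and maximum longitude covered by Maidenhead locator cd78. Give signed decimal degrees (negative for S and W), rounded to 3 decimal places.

-51.000, -124.000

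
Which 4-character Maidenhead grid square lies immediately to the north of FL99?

FM90

Latitude square 9; +1 → 10, wraps to 0, carry into field.
Latitude field L = 11; +1 → 12 = M.
The longitude characters are unchanged.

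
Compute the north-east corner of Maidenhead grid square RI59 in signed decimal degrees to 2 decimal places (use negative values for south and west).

0.00, 172.00

Field R=17, I=8: +17·20° lon, +8·10° lat → SW at lon 160°, lat -10°.
Square 5, 9: +5·2° lon, +9·1° lat → SW at lon 170°, lat -1°.
Cell spans 2° lon × 1° lat. NE corner is SW corner plus one full cell.
latitude 0.00, longitude 172.00.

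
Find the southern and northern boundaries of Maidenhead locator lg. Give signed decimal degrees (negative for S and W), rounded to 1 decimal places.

-30.0, -20.0

Field L=11, G=6: +11·20° lon, +6·10° lat → SW at lon 40°, lat -30°.
Cell spans 20° lon × 10° lat.
south -30.0, north -20.0.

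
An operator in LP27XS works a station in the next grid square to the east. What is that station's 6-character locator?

LP37as

Longitude subsquare x = 23; +1 → 24, wraps to 0 = a, carry into square.
Longitude square 2; +1 → 3.
The latitude characters are unchanged.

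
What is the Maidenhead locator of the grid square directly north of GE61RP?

Latitude subsquare p = 15; +1 → 16 = q.
The longitude characters are unchanged.

GE61rq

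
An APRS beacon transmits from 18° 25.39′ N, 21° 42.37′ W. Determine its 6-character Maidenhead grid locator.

Offset from 180°W / 90°S: lon 158.2938°, lat 108.4232°.
Field: lon ⌊158.2938/20⌋ = 7 → H; lat ⌊108.4232/10⌋ = 10 → K.
Square: lon ⌊18.2938/2⌋ = 9; lat ⌊8.4232/1⌋ = 8.
Subsquare: lon ⌊0.2938/0.0833333⌋ = 3 → d; lat ⌊0.4232/0.0416667⌋ = 10 → k.

HK98dk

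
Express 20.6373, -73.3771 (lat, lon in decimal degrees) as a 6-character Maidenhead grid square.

Shift to the Maidenhead origin (180°W, 90°S): lon 106.6229, lat 110.6373.
Field: 106.6229/20 → 5 → F, 110.6373/10 → 11 → L; chars FL.
Square: 6.6229/2 → 3, 0.6373/1 → 0; chars 30.
Subsquare: 0.6229/0.0833333 → 7 → h, 0.6373/0.0416667 → 15 → p; chars hp.

FL30hp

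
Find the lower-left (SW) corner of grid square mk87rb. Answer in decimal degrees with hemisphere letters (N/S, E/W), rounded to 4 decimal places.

Field M=12, K=10: +12·20° lon, +10·10° lat → SW at lon 60°, lat 10°.
Square 8, 7: +8·2° lon, +7·1° lat → SW at lon 76°, lat 17°.
Subsquare r=17, b=1: +17·0.0833333° lon, +1·0.0416667° lat → SW at lon 77.4167°, lat 17.0417°.
latitude 17.0417° N, longitude 77.4167° E.

17.0417° N, 77.4167° E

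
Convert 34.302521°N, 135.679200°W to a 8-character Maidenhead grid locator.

CM24dh82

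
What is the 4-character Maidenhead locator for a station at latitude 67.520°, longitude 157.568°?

QP87

Offset from 180°W / 90°S: lon 337.57°, lat 157.52°.
Field: 337.57/20 → 16 → Q, 157.52/10 → 15 → P; chars QP.
Square: 17.57/2 → 8, 7.52/1 → 7; chars 87.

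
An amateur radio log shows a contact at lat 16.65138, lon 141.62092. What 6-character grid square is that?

QK06tp

Offset from 180°W / 90°S: lon 321.6209°, lat 106.6514°.
Field (20°×10°, letters A–R): 321.6209/20 → 16 → Q, 106.6514/10 → 10 → K; chars QK.
Square (2°×1°, digits 0–9): 1.6209/2 → 0, 6.6514/1 → 6; chars 06.
Subsquare (5′×2.5′, letters a–x): 1.6209/0.0833333 → 19 → t, 0.6514/0.0416667 → 15 → p; chars tp.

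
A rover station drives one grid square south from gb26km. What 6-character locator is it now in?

GB26kl

Latitude subsquare m = 12; −1 → 11 = l.
The longitude characters are unchanged.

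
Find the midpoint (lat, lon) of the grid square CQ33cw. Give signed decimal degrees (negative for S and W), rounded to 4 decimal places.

73.9375, -133.7917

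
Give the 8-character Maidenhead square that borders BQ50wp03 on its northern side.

Latitude extended square 3; +1 → 4.
The longitude characters are unchanged.

BQ50wp04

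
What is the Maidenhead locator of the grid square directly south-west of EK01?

DK90

Longitude square 0; −1 → -1, wraps to 9, carry into field.
Longitude field E = 4; −1 → 3 = D.
Latitude square 1; −1 → 0.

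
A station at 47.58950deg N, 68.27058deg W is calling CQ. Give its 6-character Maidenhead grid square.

FN57uo

Offset from 180°W / 90°S: lon 111.7294°, lat 137.5895°.
Field: 111.7294/20 → 5 → F, 137.5895/10 → 13 → N; chars FN.
Square: 11.7294/2 → 5, 7.5895/1 → 7; chars 57.
Subsquare: 1.7294/0.0833333 → 20 → u, 0.5895/0.0416667 → 14 → o; chars uo.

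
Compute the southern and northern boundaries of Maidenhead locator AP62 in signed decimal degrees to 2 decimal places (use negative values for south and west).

62.00, 63.00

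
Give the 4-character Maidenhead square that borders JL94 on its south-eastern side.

Longitude square 9; +1 → 10, wraps to 0, carry into field.
Longitude field J = 9; +1 → 10 = K.
Latitude square 4; −1 → 3.

KL03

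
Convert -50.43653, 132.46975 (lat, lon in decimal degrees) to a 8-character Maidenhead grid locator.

Offset from 180°W / 90°S: lon 312.46975°, lat 39.56347°.
Field: 312.46975/20 → 15 → P, 39.56347/10 → 3 → D; chars PD.
Square: 12.46975/2 → 6, 9.56347/1 → 9; chars 69.
Subsquare: 0.46975/0.0833333 → 5 → f, 0.56347/0.0416667 → 13 → n; chars fn.
Extended square: 0.05308/0.00833333 → 6, 0.02180/0.00416667 → 5; chars 65.

PD69fn65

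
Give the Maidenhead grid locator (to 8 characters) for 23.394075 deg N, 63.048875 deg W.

Offset from 180°W / 90°S: lon 116.95112°, lat 113.39408°.
Field: lon ⌊116.95112/20⌋ = 5 → F; lat ⌊113.39408/10⌋ = 11 → L.
Square: lon ⌊16.95112/2⌋ = 8; lat ⌊3.39408/1⌋ = 3.
Subsquare: lon ⌊0.95112/0.0833333⌋ = 11 → l; lat ⌊0.39408/0.0416667⌋ = 9 → j.
Extended square: lon ⌊0.03446/0.00833333⌋ = 4; lat ⌊0.01908/0.00416667⌋ = 4.

FL83lj44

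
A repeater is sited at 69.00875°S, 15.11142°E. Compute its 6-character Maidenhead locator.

JC70nx

Offset from 180°W / 90°S: lon 195.1114°, lat 20.9912°.
Field: 195.1114/20 → 9 → J, 20.9912/10 → 2 → C; chars JC.
Square: 15.1114/2 → 7, 0.9912/1 → 0; chars 70.
Subsquare: 1.1114/0.0833333 → 13 → n, 0.9912/0.0416667 → 23 → x; chars nx.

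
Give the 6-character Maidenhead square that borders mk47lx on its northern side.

MK48la

Latitude subsquare x = 23; +1 → 24, wraps to 0 = a, carry into square.
Latitude square 7; +1 → 8.
The longitude characters are unchanged.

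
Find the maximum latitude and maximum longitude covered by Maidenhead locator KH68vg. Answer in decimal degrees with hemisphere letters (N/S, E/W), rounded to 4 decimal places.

Field K=10, H=7: +10·20° lon, +7·10° lat → SW at lon 20°, lat -20°.
Square 6, 8: +6·2° lon, +8·1° lat → SW at lon 32°, lat -12°.
Subsquare v=21, g=6: +21·0.0833333° lon, +6·0.0416667° lat → SW at lon 33.75°, lat -11.75°.
Cell spans 0.0833333° lon × 0.0416667° lat. NE corner is SW corner plus one full cell.
latitude 11.7083° S, longitude 33.8333° E.

11.7083° S, 33.8333° E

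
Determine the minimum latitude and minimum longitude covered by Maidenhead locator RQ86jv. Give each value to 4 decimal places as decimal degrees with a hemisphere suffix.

Field R=17, Q=16: +17·20° lon, +16·10° lat → SW at lon 160°, lat 70°.
Square 8, 6: +8·2° lon, +6·1° lat → SW at lon 176°, lat 76°.
Subsquare j=9, v=21: +9·0.0833333° lon, +21·0.0416667° lat → SW at lon 176.75°, lat 76.875°.
latitude 76.8750° N, longitude 176.7500° E.

76.8750° N, 176.7500° E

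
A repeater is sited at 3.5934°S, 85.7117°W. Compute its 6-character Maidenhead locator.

EI76dj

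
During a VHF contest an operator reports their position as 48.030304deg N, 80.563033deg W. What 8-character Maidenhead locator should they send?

EN98ra27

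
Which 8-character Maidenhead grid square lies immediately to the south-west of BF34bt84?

BF34bt73

Longitude extended square 8; −1 → 7.
Latitude extended square 4; −1 → 3.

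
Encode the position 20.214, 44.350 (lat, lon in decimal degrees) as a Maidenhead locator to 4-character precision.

LL20

Offset from 180°W / 90°S: lon 224.35°, lat 110.21°.
Field (20°×10°, letters A–R): lon ⌊224.35/20⌋ = 11 → L; lat ⌊110.21/10⌋ = 11 → L.
Square (2°×1°, digits 0–9): lon ⌊4.35/2⌋ = 2; lat ⌊0.21/1⌋ = 0.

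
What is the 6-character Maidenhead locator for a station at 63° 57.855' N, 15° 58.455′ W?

IP23ax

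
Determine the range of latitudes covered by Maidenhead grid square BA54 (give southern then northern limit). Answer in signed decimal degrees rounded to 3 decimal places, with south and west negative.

Field B=1, A=0: +1·20° lon, +0·10° lat → SW at lon -160°, lat -90°.
Square 5, 4: +5·2° lon, +4·1° lat → SW at lon -150°, lat -86°.
Cell spans 2° lon × 1° lat.
south -86.000, north -85.000.

-86.000, -85.000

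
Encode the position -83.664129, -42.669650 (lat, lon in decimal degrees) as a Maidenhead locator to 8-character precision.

GA86pi90

Shift to the Maidenhead origin (180°W, 90°S): lon 137.33035, lat 6.33587.
Field: 137.33035/20 → 6 → G, 6.33587/10 → 0 → A; chars GA.
Square: 17.33035/2 → 8, 6.33587/1 → 6; chars 86.
Subsquare: 1.33035/0.0833333 → 15 → p, 0.33587/0.0416667 → 8 → i; chars pi.
Extended square: 0.08035/0.00833333 → 9, 0.00254/0.00416667 → 0; chars 90.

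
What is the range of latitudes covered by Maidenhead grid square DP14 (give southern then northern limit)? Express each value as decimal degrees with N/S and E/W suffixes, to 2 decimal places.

Field D=3, P=15: +3·20° lon, +15·10° lat → SW at lon -120°, lat 60°.
Square 1, 4: +1·2° lon, +4·1° lat → SW at lon -118°, lat 64°.
Cell spans 2° lon × 1° lat.
south 64.00° N, north 65.00° N.

64.00° N, 65.00° N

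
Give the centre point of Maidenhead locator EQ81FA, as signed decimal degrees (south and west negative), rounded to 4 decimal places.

Field E=4, Q=16: +4·20° lon, +16·10° lat → SW at lon -100°, lat 70°.
Square 8, 1: +8·2° lon, +1·1° lat → SW at lon -84°, lat 71°.
Subsquare f=5, a=0: +5·0.0833333° lon, +0·0.0416667° lat → SW at lon -83.5833°, lat 71°.
Cell spans 0.0833333° lon × 0.0416667° lat. Centre is SW corner plus half of each.
latitude 71.0208, longitude -83.5417.

71.0208, -83.5417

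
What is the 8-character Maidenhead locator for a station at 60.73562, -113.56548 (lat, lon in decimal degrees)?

Add 180° to longitude and 90° to latitude: 66.43452, 150.73562.
Field (20°×10°, letters A–R): 66.43452/20 → 3 → D, 150.73562/10 → 15 → P; chars DP.
Square (2°×1°, digits 0–9): 6.43452/2 → 3, 0.73562/1 → 0; chars 30.
Subsquare (5′×2.5′, letters a–x): 0.43452/0.0833333 → 5 → f, 0.73562/0.0416667 → 17 → r; chars fr.
Extended square (30″×15″, digits 0–9): 0.01785/0.00833333 → 2, 0.02729/0.00416667 → 6; chars 26.

DP30fr26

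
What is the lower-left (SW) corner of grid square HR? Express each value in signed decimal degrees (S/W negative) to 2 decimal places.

Field H=7, R=17: +7·20° lon, +17·10° lat → SW at lon -40°, lat 80°.
latitude 80.00, longitude -40.00.

80.00, -40.00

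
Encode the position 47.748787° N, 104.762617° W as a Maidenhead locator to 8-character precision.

Offset from 180°W / 90°S: lon 75.23738°, lat 137.74879°.
Field: 75.23738/20 → 3 → D, 137.74879/10 → 13 → N; chars DN.
Square: 15.23738/2 → 7, 7.74879/1 → 7; chars 77.
Subsquare: 1.23738/0.0833333 → 14 → o, 0.74879/0.0416667 → 17 → r; chars or.
Extended square: 0.07072/0.00833333 → 8, 0.04045/0.00416667 → 9; chars 89.

DN77or89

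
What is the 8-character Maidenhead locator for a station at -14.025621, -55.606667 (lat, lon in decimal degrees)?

GH25ex73

Offset from 180°W / 90°S: lon 124.39333°, lat 75.97438°.
Field (20°×10°, letters A–R): 124.39333/20 → 6 → G, 75.97438/10 → 7 → H; chars GH.
Square (2°×1°, digits 0–9): 4.39333/2 → 2, 5.97438/1 → 5; chars 25.
Subsquare (5′×2.5′, letters a–x): 0.39333/0.0833333 → 4 → e, 0.97438/0.0416667 → 23 → x; chars ex.
Extended square (30″×15″, digits 0–9): 0.06000/0.00833333 → 7, 0.01605/0.00416667 → 3; chars 73.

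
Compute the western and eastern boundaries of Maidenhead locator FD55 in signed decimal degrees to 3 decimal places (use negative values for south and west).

-70.000, -68.000

Field F=5, D=3: +5·20° lon, +3·10° lat → SW at lon -80°, lat -60°.
Square 5, 5: +5·2° lon, +5·1° lat → SW at lon -70°, lat -55°.
Cell spans 2° lon × 1° lat.
west -70.000, east -68.000.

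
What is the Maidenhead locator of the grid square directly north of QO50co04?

QO50co05

Latitude extended square 4; +1 → 5.
The longitude characters are unchanged.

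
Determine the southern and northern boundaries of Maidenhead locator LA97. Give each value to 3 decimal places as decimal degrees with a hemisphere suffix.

Field L=11, A=0: +11·20° lon, +0·10° lat → SW at lon 40°, lat -90°.
Square 9, 7: +9·2° lon, +7·1° lat → SW at lon 58°, lat -83°.
Cell spans 2° lon × 1° lat.
south 83.000° S, north 82.000° S.

83.000° S, 82.000° S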